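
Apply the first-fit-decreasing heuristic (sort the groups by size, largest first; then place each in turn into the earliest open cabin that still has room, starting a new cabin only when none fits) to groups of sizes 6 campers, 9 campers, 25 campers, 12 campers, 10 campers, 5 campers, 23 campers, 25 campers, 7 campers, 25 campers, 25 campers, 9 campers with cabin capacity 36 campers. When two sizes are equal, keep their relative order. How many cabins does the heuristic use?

6

Sorted descending: 25, 25, 25, 25, 23, 12, 10, 9, 9, 7, 6, 5.
  25 → cabin 1 (new)  [load 25/36]
  25 → cabin 2 (new)  [load 25/36]
  25 → cabin 3 (new)  [load 25/36]
  25 → cabin 4 (new)  [load 25/36]
  23 → cabin 5 (new)  [load 23/36]
  12 → cabin 5  [load 35/36]
  10 → cabin 1  [load 35/36]
  9 → cabin 2  [load 34/36]
  9 → cabin 3  [load 34/36]
  7 → cabin 4  [load 32/36]
  6 → cabin 6 (new)  [load 6/36]
  5 → cabin 6  [load 11/36]
6 cabins opened.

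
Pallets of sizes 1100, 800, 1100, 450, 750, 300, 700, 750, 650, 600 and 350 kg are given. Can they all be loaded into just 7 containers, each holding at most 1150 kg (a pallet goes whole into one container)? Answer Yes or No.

No

Total = 7550 kg; ⌈7550/1150⌉ = 7.
8 pallets each exceed half the capacity and cannot share a container, forcing at least 8 containers.
At least 8 containers are required, but only 7 are allowed.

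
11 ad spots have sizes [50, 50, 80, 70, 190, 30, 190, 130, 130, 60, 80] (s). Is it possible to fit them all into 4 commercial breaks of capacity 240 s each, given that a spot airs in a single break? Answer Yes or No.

Total = 1060 s; ⌈1060/240⌉ = 5.
At least 5 commercial breaks are required, but only 4 are allowed.

No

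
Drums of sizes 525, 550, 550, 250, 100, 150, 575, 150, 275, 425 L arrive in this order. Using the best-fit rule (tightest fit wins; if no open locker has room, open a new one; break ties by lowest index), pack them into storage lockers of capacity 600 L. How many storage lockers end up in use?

7

  525 → locker 1 (new)  [load 525/600]
  550 → locker 2 (new)  [load 550/600]
  550 → locker 3 (new)  [load 550/600]
  250 → locker 4 (new)  [load 250/600]
  100 → locker 4  [load 350/600]
  150 → locker 4  [load 500/600]
  575 → locker 5 (new)  [load 575/600]
  150 → locker 6 (new)  [load 150/600]
  275 → locker 6  [load 425/600]
  425 → locker 7 (new)  [load 425/600]
7 storage lockers opened.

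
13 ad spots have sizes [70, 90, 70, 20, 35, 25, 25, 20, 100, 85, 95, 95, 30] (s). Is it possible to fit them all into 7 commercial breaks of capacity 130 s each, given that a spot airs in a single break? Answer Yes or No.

Yes

A valid assignment using 7 commercial breaks:
  break 1: 100 + 30 = 130
  break 2: 95 + 35 = 130
  break 3: 95 + 25 = 120
  break 4: 90 + 25 = 115
  break 5: 85 + 20 + 20 = 125
  break 6: 70 = 70
  break 7: 70 = 70
Every load is within 130 s, so 7 commercial breaks suffice.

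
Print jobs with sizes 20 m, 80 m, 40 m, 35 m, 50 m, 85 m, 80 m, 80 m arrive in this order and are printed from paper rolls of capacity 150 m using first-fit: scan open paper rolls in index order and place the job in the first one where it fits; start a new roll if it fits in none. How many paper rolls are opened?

  20 → roll 1 (new)  [load 20/150]
  80 → roll 1  [load 100/150]
  40 → roll 1  [load 140/150]
  35 → roll 2 (new)  [load 35/150]
  50 → roll 2  [load 85/150]
  85 → roll 3 (new)  [load 85/150]
  80 → roll 4 (new)  [load 80/150]
  80 → roll 5 (new)  [load 80/150]
5 paper rolls opened.

5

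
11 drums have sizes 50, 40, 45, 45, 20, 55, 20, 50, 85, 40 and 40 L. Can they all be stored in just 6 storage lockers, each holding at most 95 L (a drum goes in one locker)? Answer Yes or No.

Yes

A valid assignment using 6 storage lockers:
  locker 1: 85 = 85
  locker 2: 55 + 40 = 95
  locker 3: 50 + 45 = 95
  locker 4: 50 + 45 = 95
  locker 5: 40 + 40 = 80
  locker 6: 20 + 20 = 40
Every load is within 95 L, so 6 storage lockers suffice.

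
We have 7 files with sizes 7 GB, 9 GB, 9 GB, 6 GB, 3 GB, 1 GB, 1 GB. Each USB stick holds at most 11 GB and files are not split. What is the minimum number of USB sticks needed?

4

Total = 9 + 9 + 7 + 6 + 3 + 1 + 1 = 36 GB.
Lower bound: ⌈36/11⌉ = 4 USB sticks.
A packing using 4 USB sticks:
  USB stick 1: 9 + 1 + 1 = 11
  USB stick 2: 9 = 9
  USB stick 3: 7 + 3 = 10
  USB stick 4: 6 = 6
This matches the lower bound, so 4 is optimal.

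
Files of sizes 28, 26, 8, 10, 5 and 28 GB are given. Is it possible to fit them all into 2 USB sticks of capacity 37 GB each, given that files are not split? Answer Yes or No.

No

Total = 105 GB; ⌈105/37⌉ = 3.
At least 3 USB sticks are required, but only 2 are allowed.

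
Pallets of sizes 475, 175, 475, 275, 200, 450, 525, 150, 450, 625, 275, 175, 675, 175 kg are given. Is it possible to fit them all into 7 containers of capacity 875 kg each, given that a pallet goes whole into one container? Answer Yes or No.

A valid assignment using 7 containers:
  container 1: 675 + 200 = 875
  container 2: 625 + 175 = 800
  container 3: 525 + 275 = 800
  container 4: 475 + 275 = 750
  container 5: 475 + 175 + 175 = 825
  container 6: 450 + 150 = 600
  container 7: 450 = 450
Every load is within 875 kg, so 7 containers suffice.

Yes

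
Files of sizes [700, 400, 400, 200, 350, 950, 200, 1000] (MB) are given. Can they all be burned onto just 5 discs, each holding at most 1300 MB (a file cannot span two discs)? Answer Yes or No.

A valid assignment using 4 discs:
  disc 1: 1000 + 200 = 1200
  disc 2: 950 + 350 = 1300
  disc 3: 700 + 400 + 200 = 1300
  disc 4: 400 = 400
That uses only 4 ≤ 5, so 5 discs are enough.

Yes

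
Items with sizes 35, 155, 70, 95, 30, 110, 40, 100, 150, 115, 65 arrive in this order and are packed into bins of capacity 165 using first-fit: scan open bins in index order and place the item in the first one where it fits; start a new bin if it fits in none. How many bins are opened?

7

  35 → bin 1 (new)  [load 35/165]
  155 → bin 2 (new)  [load 155/165]
  70 → bin 1  [load 105/165]
  95 → bin 3 (new)  [load 95/165]
  30 → bin 1  [load 135/165]
  110 → bin 4 (new)  [load 110/165]
  40 → bin 3  [load 135/165]
  100 → bin 5 (new)  [load 100/165]
  150 → bin 6 (new)  [load 150/165]
  115 → bin 7 (new)  [load 115/165]
  65 → bin 5  [load 165/165]
7 bins opened.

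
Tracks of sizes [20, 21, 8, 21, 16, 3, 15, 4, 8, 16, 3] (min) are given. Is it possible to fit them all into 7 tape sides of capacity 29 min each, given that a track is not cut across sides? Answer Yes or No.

A valid assignment using 6 tape sides:
  side 1: 21 + 8 = 29
  side 2: 21 + 8 = 29
  side 3: 20 + 4 + 3 = 27
  side 4: 16 + 3 = 19
  side 5: 16 = 16
  side 6: 15 = 15
That uses only 6 ≤ 7, so 7 tape sides are enough.

Yes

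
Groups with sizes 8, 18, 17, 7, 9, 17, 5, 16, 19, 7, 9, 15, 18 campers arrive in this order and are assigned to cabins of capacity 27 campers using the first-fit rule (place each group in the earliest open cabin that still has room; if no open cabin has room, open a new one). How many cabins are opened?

  8 → cabin 1 (new)  [load 8/27]
  18 → cabin 1  [load 26/27]
  17 → cabin 2 (new)  [load 17/27]
  7 → cabin 2  [load 24/27]
  9 → cabin 3 (new)  [load 9/27]
  17 → cabin 3  [load 26/27]
  5 → cabin 4 (new)  [load 5/27]
  16 → cabin 4  [load 21/27]
  19 → cabin 5 (new)  [load 19/27]
  7 → cabin 5  [load 26/27]
  9 → cabin 6 (new)  [load 9/27]
  15 → cabin 6  [load 24/27]
  18 → cabin 7 (new)  [load 18/27]
7 cabins opened.

7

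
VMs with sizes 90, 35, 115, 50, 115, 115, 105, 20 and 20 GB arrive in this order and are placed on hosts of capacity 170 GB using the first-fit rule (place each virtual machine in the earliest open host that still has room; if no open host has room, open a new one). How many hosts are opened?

5

  90 → host 1 (new)  [load 90/170]
  35 → host 1  [load 125/170]
  115 → host 2 (new)  [load 115/170]
  50 → host 2  [load 165/170]
  115 → host 3 (new)  [load 115/170]
  115 → host 4 (new)  [load 115/170]
  105 → host 5 (new)  [load 105/170]
  20 → host 1  [load 145/170]
  20 → host 1  [load 165/170]
5 hosts opened.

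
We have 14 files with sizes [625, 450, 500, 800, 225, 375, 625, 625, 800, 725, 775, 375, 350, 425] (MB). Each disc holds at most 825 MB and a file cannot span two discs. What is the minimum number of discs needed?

Total = 800 + 800 + 775 + 725 + 625 + 625 + 625 + 500 + 450 + 425 + 375 + 375 + 350 + 225 = 7675 MB.
Lower bound: ⌈7675/825⌉ = 10 discs.
A packing using 11 discs:
  disc 1: 800 = 800
  disc 2: 800 = 800
  disc 3: 775 = 775
  disc 4: 725 = 725
  disc 5: 625 = 625
  disc 6: 625 = 625
  disc 7: 625 = 625
  disc 8: 500 + 225 = 725
  disc 9: 450 + 375 = 825
  disc 10: 425 + 375 = 800
  disc 11: 350 = 350
No arrangement into 10 discs stays within capacity, so 11 is optimal.

11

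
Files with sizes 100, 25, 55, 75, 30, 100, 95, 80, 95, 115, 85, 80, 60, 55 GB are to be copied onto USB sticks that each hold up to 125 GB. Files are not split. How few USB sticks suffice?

Total = 115 + 100 + 100 + 95 + 95 + 85 + 80 + 80 + 75 + 60 + 55 + 55 + 30 + 25 = 1050 GB.
Lower bound: ⌈1050/125⌉ = 9 USB sticks.
A packing using 11 USB sticks:
  USB stick 1: 115 = 115
  USB stick 2: 100 + 25 = 125
  USB stick 3: 100 = 100
  USB stick 4: 95 + 30 = 125
  USB stick 5: 95 = 95
  USB stick 6: 85 = 85
  USB stick 7: 80 = 80
  USB stick 8: 80 = 80
  USB stick 9: 75 = 75
  USB stick 10: 60 + 55 = 115
  USB stick 11: 55 = 55
No arrangement into 10 USB sticks stays within capacity, so 11 is optimal.

11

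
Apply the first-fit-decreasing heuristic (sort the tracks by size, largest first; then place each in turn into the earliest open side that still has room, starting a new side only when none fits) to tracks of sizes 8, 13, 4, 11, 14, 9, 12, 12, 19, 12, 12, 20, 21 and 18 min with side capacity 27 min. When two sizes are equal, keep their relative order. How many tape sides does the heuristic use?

Sorted descending: 21, 20, 19, 18, 14, 13, 12, 12, 12, 12, 11, 9, 8, 4.
  21 → side 1 (new)  [load 21/27]
  20 → side 2 (new)  [load 20/27]
  19 → side 3 (new)  [load 19/27]
  18 → side 4 (new)  [load 18/27]
  14 → side 5 (new)  [load 14/27]
  13 → side 5  [load 27/27]
  12 → side 6 (new)  [load 12/27]
  12 → side 6  [load 24/27]
  12 → side 7 (new)  [load 12/27]
  12 → side 7  [load 24/27]
  11 → side 8 (new)  [load 11/27]
  9 → side 4  [load 27/27]
  8 → side 3  [load 27/27]
  4 → side 1  [load 25/27]
8 tape sides opened.

8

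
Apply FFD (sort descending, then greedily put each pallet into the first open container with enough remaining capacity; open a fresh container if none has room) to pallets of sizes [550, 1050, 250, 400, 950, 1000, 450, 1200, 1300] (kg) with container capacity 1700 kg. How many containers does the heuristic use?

5

Sorted descending: 1300, 1200, 1050, 1000, 950, 550, 450, 400, 250.
  1300 → container 1 (new)  [load 1300/1700]
  1200 → container 2 (new)  [load 1200/1700]
  1050 → container 3 (new)  [load 1050/1700]
  1000 → container 4 (new)  [load 1000/1700]
  950 → container 5 (new)  [load 950/1700]
  550 → container 3  [load 1600/1700]
  450 → container 2  [load 1650/1700]
  400 → container 1  [load 1700/1700]
  250 → container 4  [load 1250/1700]
5 containers opened.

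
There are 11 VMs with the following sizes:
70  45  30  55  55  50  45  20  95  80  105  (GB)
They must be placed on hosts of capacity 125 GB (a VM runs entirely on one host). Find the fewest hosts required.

Total = 105 + 95 + 80 + 70 + 55 + 55 + 50 + 45 + 45 + 30 + 20 = 650 GB.
Lower bound: ⌈650/125⌉ = 6 hosts.
A packing using 6 hosts:
  host 1: 105 + 20 = 125
  host 2: 95 + 30 = 125
  host 3: 80 + 45 = 125
  host 4: 70 + 55 = 125
  host 5: 55 + 50 = 105
  host 6: 45 = 45
This matches the lower bound, so 6 is optimal.

6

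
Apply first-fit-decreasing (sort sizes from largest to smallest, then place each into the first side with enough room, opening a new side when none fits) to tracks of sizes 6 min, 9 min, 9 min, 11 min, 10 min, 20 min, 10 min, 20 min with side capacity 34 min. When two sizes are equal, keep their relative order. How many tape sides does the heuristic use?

Sorted descending: 20, 20, 11, 10, 10, 9, 9, 6.
  20 → side 1 (new)  [load 20/34]
  20 → side 2 (new)  [load 20/34]
  11 → side 1  [load 31/34]
  10 → side 2  [load 30/34]
  10 → side 3 (new)  [load 10/34]
  9 → side 3  [load 19/34]
  9 → side 3  [load 28/34]
  6 → side 3  [load 34/34]
3 tape sides opened.

3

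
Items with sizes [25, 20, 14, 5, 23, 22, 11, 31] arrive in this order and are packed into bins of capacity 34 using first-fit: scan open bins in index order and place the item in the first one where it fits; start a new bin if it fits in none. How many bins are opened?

5

  25 → bin 1 (new)  [load 25/34]
  20 → bin 2 (new)  [load 20/34]
  14 → bin 2  [load 34/34]
  5 → bin 1  [load 30/34]
  23 → bin 3 (new)  [load 23/34]
  22 → bin 4 (new)  [load 22/34]
  11 → bin 3  [load 34/34]
  31 → bin 5 (new)  [load 31/34]
5 bins opened.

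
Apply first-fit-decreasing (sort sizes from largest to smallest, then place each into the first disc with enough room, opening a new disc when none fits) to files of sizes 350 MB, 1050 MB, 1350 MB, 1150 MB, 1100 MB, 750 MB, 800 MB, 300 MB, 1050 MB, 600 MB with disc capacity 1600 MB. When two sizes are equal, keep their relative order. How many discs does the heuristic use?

Sorted descending: 1350, 1150, 1100, 1050, 1050, 800, 750, 600, 350, 300.
  1350 → disc 1 (new)  [load 1350/1600]
  1150 → disc 2 (new)  [load 1150/1600]
  1100 → disc 3 (new)  [load 1100/1600]
  1050 → disc 4 (new)  [load 1050/1600]
  1050 → disc 5 (new)  [load 1050/1600]
  800 → disc 6 (new)  [load 800/1600]
  750 → disc 6  [load 1550/1600]
  600 → disc 7 (new)  [load 600/1600]
  350 → disc 2  [load 1500/1600]
  300 → disc 3  [load 1400/1600]
7 discs opened.

7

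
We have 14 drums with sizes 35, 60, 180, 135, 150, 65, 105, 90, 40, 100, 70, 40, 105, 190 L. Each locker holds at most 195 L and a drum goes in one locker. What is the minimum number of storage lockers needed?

8

Total = 190 + 180 + 150 + 135 + 105 + 105 + 100 + 90 + 70 + 65 + 60 + 40 + 40 + 35 = 1365 L.
Lower bound: ⌈1365/195⌉ = 7 storage lockers.
A packing using 8 storage lockers:
  locker 1: 190 = 190
  locker 2: 180 = 180
  locker 3: 150 + 40 = 190
  locker 4: 135 + 60 = 195
  locker 5: 105 + 90 = 195
  locker 6: 105 + 70 = 175
  locker 7: 100 + 65 = 165
  locker 8: 40 + 35 = 75
No arrangement into 7 storage lockers stays within capacity, so 8 is optimal.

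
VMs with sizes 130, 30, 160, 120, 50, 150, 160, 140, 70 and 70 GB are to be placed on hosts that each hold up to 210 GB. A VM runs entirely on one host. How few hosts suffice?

6

Total = 160 + 160 + 150 + 140 + 130 + 120 + 70 + 70 + 50 + 30 = 1080 GB.
Lower bound: ⌈1080/210⌉ = 6 hosts.
A packing using 6 hosts:
  host 1: 160 + 50 = 210
  host 2: 160 + 30 = 190
  host 3: 150 = 150
  host 4: 140 + 70 = 210
  host 5: 130 + 70 = 200
  host 6: 120 = 120
This matches the lower bound, so 6 is optimal.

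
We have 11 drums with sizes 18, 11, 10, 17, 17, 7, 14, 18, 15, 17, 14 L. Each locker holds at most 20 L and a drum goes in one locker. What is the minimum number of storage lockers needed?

10

Total = 18 + 18 + 17 + 17 + 17 + 15 + 14 + 14 + 11 + 10 + 7 = 158 L.
Lower bound: ⌈158/20⌉ = 8 storage lockers.
Also, 9 drums each exceed 10 L, and no two of those can share a locker, so at least 9 storage lockers are needed.
A packing using 10 storage lockers:
  locker 1: 18 = 18
  locker 2: 18 = 18
  locker 3: 17 = 17
  locker 4: 17 = 17
  locker 5: 17 = 17
  locker 6: 15 = 15
  locker 7: 14 = 14
  locker 8: 14 = 14
  locker 9: 11 + 7 = 18
  locker 10: 10 = 10
No arrangement into 9 storage lockers stays within capacity, so 10 is optimal.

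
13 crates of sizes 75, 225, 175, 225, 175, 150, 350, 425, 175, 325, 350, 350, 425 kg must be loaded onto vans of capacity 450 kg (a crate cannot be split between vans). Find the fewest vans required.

Total = 425 + 425 + 350 + 350 + 350 + 325 + 225 + 225 + 175 + 175 + 175 + 150 + 75 = 3425 kg.
Lower bound: ⌈3425/450⌉ = 8 vans.
A packing using 9 vans:
  van 1: 425 = 425
  van 2: 425 = 425
  van 3: 350 + 75 = 425
  van 4: 350 = 350
  van 5: 350 = 350
  van 6: 325 = 325
  van 7: 225 + 225 = 450
  van 8: 175 + 175 = 350
  van 9: 175 + 150 = 325
No arrangement into 8 vans stays within capacity, so 9 is optimal.

9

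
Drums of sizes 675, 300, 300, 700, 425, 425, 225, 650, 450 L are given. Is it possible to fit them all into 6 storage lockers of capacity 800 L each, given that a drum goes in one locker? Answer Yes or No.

A valid assignment using 6 storage lockers:
  locker 1: 700 = 700
  locker 2: 675 = 675
  locker 3: 650 = 650
  locker 4: 450 + 300 = 750
  locker 5: 425 + 300 = 725
  locker 6: 425 + 225 = 650
Every load is within 800 L, so 6 storage lockers suffice.

Yes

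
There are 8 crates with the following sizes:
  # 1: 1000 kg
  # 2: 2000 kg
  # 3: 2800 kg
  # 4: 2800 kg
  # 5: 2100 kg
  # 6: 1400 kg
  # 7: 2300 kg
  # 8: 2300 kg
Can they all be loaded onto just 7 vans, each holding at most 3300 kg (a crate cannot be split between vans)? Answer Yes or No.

Yes

A valid assignment using 7 vans:
  van 1: 2800 = 2800
  van 2: 2800 = 2800
  van 3: 2300 + 1000 = 3300
  van 4: 2300 = 2300
  van 5: 2100 = 2100
  van 6: 2000 = 2000
  van 7: 1400 = 1400
Every load is within 3300 kg, so 7 vans suffice.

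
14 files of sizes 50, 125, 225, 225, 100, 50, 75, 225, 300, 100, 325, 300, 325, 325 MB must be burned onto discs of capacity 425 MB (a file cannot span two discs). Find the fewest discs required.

8

Total = 325 + 325 + 325 + 300 + 300 + 225 + 225 + 225 + 125 + 100 + 100 + 75 + 50 + 50 = 2750 MB.
Lower bound: ⌈2750/425⌉ = 7 discs.
Also, 8 files each exceed 425/2 MB, and no two of those can share a disc, so at least 8 discs are needed.
A packing using 8 discs:
  disc 1: 325 + 100 = 425
  disc 2: 325 + 100 = 425
  disc 3: 325 + 75 = 400
  disc 4: 300 + 125 = 425
  disc 5: 300 + 50 + 50 = 400
  disc 6: 225 = 225
  disc 7: 225 = 225
  disc 8: 225 = 225
This matches the lower bound, so 8 is optimal.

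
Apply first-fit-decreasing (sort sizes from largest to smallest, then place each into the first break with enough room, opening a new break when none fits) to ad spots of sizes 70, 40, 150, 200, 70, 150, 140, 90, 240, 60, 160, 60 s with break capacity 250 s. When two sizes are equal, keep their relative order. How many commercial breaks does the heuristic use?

7

Sorted descending: 240, 200, 160, 150, 150, 140, 90, 70, 70, 60, 60, 40.
  240 → break 1 (new)  [load 240/250]
  200 → break 2 (new)  [load 200/250]
  160 → break 3 (new)  [load 160/250]
  150 → break 4 (new)  [load 150/250]
  150 → break 5 (new)  [load 150/250]
  140 → break 6 (new)  [load 140/250]
  90 → break 3  [load 250/250]
  70 → break 4  [load 220/250]
  70 → break 5  [load 220/250]
  60 → break 6  [load 200/250]
  60 → break 7 (new)  [load 60/250]
  40 → break 2  [load 240/250]
7 commercial breaks opened.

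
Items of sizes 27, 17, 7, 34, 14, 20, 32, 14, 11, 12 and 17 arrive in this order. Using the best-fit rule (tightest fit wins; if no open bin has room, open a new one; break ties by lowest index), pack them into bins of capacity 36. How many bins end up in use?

7

  27 → bin 1 (new)  [load 27/36]
  17 → bin 2 (new)  [load 17/36]
  7 → bin 1  [load 34/36]
  34 → bin 3 (new)  [load 34/36]
  14 → bin 2  [load 31/36]
  20 → bin 4 (new)  [load 20/36]
  32 → bin 5 (new)  [load 32/36]
  14 → bin 4  [load 34/36]
  11 → bin 6 (new)  [load 11/36]
  12 → bin 6  [load 23/36]
  17 → bin 7 (new)  [load 17/36]
7 bins opened.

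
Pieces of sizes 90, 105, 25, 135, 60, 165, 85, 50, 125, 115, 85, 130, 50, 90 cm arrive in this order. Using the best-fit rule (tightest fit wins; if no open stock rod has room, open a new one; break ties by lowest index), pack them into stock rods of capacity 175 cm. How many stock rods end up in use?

  90 → stock rod 1 (new)  [load 90/175]
  105 → stock rod 2 (new)  [load 105/175]
  25 → stock rod 2  [load 130/175]
  135 → stock rod 3 (new)  [load 135/175]
  60 → stock rod 1  [load 150/175]
  165 → stock rod 4 (new)  [load 165/175]
  85 → stock rod 5 (new)  [load 85/175]
  50 → stock rod 5  [load 135/175]
  125 → stock rod 6 (new)  [load 125/175]
  115 → stock rod 7 (new)  [load 115/175]
  85 → stock rod 8 (new)  [load 85/175]
  130 → stock rod 9 (new)  [load 130/175]
  50 → stock rod 6  [load 175/175]
  90 → stock rod 8  [load 175/175]
9 stock rods opened.

9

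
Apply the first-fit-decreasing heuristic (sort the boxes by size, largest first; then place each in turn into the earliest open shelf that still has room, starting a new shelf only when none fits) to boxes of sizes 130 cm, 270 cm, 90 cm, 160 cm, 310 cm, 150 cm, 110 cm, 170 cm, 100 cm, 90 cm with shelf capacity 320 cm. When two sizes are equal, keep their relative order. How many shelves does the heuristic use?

Sorted descending: 310, 270, 170, 160, 150, 130, 110, 100, 90, 90.
  310 → shelf 1 (new)  [load 310/320]
  270 → shelf 2 (new)  [load 270/320]
  170 → shelf 3 (new)  [load 170/320]
  160 → shelf 4 (new)  [load 160/320]
  150 → shelf 3  [load 320/320]
  130 → shelf 4  [load 290/320]
  110 → shelf 5 (new)  [load 110/320]
  100 → shelf 5  [load 210/320]
  90 → shelf 5  [load 300/320]
  90 → shelf 6 (new)  [load 90/320]
6 shelves opened.

6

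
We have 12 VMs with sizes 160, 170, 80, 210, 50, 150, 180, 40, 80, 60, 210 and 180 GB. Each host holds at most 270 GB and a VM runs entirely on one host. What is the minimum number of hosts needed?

Total = 210 + 210 + 180 + 180 + 170 + 160 + 150 + 80 + 80 + 60 + 50 + 40 = 1570 GB.
Lower bound: ⌈1570/270⌉ = 6 hosts.
Also, 7 VMs each exceed 135 GB, and no two of those can share a host, so at least 7 hosts are needed.
A packing using 7 hosts:
  host 1: 210 + 60 = 270
  host 2: 210 + 50 = 260
  host 3: 180 + 80 = 260
  host 4: 180 + 80 = 260
  host 5: 170 + 40 = 210
  host 6: 160 = 160
  host 7: 150 = 150
This matches the lower bound, so 7 is optimal.

7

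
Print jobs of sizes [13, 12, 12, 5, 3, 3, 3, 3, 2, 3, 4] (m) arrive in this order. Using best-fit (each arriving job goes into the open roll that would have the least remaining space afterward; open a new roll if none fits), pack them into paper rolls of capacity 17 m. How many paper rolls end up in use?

4

  13 → roll 1 (new)  [load 13/17]
  12 → roll 2 (new)  [load 12/17]
  12 → roll 3 (new)  [load 12/17]
  5 → roll 2  [load 17/17]
  3 → roll 1  [load 16/17]
  3 → roll 3  [load 15/17]
  3 → roll 4 (new)  [load 3/17]
  3 → roll 4  [load 6/17]
  2 → roll 3  [load 17/17]
  3 → roll 4  [load 9/17]
  4 → roll 4  [load 13/17]
4 paper rolls opened.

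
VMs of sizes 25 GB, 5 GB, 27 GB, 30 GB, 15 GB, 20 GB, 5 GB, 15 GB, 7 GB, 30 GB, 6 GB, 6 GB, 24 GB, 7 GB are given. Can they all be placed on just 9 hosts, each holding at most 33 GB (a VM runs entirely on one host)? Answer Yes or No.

A valid assignment using 8 hosts:
  host 1: 30 = 30
  host 2: 30 = 30
  host 3: 27 + 6 = 33
  host 4: 25 + 7 = 32
  host 5: 24 + 7 = 31
  host 6: 20 + 6 + 5 = 31
  host 7: 15 + 15 = 30
  host 8: 5 = 5
That uses only 8 ≤ 9, so 9 hosts are enough.

Yes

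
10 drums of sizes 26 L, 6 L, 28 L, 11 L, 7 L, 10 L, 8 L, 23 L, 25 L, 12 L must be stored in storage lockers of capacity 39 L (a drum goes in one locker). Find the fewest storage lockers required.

Total = 28 + 26 + 25 + 23 + 12 + 11 + 10 + 8 + 7 + 6 = 156 L.
Lower bound: ⌈156/39⌉ = 4 storage lockers.
A packing using 5 storage lockers:
  locker 1: 28 + 11 = 39
  locker 2: 26 + 12 = 38
  locker 3: 25 + 10 = 35
  locker 4: 23 + 8 + 7 = 38
  locker 5: 6 = 6
No arrangement into 4 storage lockers stays within capacity, so 5 is optimal.

5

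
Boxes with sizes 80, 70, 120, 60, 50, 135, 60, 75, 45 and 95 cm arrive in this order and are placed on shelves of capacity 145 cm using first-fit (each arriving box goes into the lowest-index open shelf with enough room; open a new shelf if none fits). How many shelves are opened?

  80 → shelf 1 (new)  [load 80/145]
  70 → shelf 2 (new)  [load 70/145]
  120 → shelf 3 (new)  [load 120/145]
  60 → shelf 1  [load 140/145]
  50 → shelf 2  [load 120/145]
  135 → shelf 4 (new)  [load 135/145]
  60 → shelf 5 (new)  [load 60/145]
  75 → shelf 5  [load 135/145]
  45 → shelf 6 (new)  [load 45/145]
  95 → shelf 6  [load 140/145]
6 shelves opened.

6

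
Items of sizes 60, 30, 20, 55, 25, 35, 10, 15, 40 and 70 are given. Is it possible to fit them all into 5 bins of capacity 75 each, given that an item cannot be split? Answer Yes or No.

A valid assignment using 5 bins:
  bin 1: 70 = 70
  bin 2: 60 + 15 = 75
  bin 3: 55 + 20 = 75
  bin 4: 40 + 35 = 75
  bin 5: 30 + 25 + 10 = 65
Every load is within 75, so 5 bins suffice.

Yes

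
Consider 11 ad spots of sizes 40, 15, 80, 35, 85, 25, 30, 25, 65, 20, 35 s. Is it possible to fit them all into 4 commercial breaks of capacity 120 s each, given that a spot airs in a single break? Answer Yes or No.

Yes

A valid assignment using 4 commercial breaks:
  break 1: 85 + 35 = 120
  break 2: 80 + 40 = 120
  break 3: 65 + 35 + 20 = 120
  break 4: 30 + 25 + 25 + 15 = 95
Every load is within 120 s, so 4 commercial breaks suffice.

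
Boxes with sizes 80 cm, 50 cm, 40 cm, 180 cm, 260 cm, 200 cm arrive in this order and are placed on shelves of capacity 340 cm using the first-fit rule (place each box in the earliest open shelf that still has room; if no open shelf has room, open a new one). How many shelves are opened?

4

  80 → shelf 1 (new)  [load 80/340]
  50 → shelf 1  [load 130/340]
  40 → shelf 1  [load 170/340]
  180 → shelf 2 (new)  [load 180/340]
  260 → shelf 3 (new)  [load 260/340]
  200 → shelf 4 (new)  [load 200/340]
4 shelves opened.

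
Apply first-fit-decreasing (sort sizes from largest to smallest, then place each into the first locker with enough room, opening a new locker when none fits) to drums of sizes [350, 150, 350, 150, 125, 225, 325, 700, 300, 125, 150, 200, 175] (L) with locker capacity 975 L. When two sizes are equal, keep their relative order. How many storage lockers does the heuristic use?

Sorted descending: 700, 350, 350, 325, 300, 225, 200, 175, 150, 150, 150, 125, 125.
  700 → locker 1 (new)  [load 700/975]
  350 → locker 2 (new)  [load 350/975]
  350 → locker 2  [load 700/975]
  325 → locker 3 (new)  [load 325/975]
  300 → locker 3  [load 625/975]
  225 → locker 1  [load 925/975]
  200 → locker 2  [load 900/975]
  175 → locker 3  [load 800/975]
  150 → locker 3  [load 950/975]
  150 → locker 4 (new)  [load 150/975]
  150 → locker 4  [load 300/975]
  125 → locker 4  [load 425/975]
  125 → locker 4  [load 550/975]
4 storage lockers opened.

4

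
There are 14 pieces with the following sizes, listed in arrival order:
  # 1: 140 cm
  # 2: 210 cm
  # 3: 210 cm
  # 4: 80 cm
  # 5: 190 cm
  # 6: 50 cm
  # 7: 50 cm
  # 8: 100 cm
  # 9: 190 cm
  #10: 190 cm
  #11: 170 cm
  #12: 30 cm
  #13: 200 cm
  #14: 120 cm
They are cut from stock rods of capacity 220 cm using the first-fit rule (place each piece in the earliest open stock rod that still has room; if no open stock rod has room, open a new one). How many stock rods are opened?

10

  140 → stock rod 1 (new)  [load 140/220]
  210 → stock rod 2 (new)  [load 210/220]
  210 → stock rod 3 (new)  [load 210/220]
  80 → stock rod 1  [load 220/220]
  190 → stock rod 4 (new)  [load 190/220]
  50 → stock rod 5 (new)  [load 50/220]
  50 → stock rod 5  [load 100/220]
  100 → stock rod 5  [load 200/220]
  190 → stock rod 6 (new)  [load 190/220]
  190 → stock rod 7 (new)  [load 190/220]
  170 → stock rod 8 (new)  [load 170/220]
  30 → stock rod 4  [load 220/220]
  200 → stock rod 9 (new)  [load 200/220]
  120 → stock rod 10 (new)  [load 120/220]
10 stock rods opened.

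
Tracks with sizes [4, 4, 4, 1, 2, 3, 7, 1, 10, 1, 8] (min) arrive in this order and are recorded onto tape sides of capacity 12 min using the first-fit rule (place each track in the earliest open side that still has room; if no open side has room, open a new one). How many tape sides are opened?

5

  4 → side 1 (new)  [load 4/12]
  4 → side 1  [load 8/12]
  4 → side 1  [load 12/12]
  1 → side 2 (new)  [load 1/12]
  2 → side 2  [load 3/12]
  3 → side 2  [load 6/12]
  7 → side 3 (new)  [load 7/12]
  1 → side 2  [load 7/12]
  10 → side 4 (new)  [load 10/12]
  1 → side 2  [load 8/12]
  8 → side 5 (new)  [load 8/12]
5 tape sides opened.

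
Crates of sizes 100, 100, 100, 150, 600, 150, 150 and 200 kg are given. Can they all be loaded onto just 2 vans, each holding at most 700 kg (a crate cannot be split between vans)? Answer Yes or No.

Total = 1550 kg; ⌈1550/700⌉ = 3.
At least 3 vans are required, but only 2 are allowed.

No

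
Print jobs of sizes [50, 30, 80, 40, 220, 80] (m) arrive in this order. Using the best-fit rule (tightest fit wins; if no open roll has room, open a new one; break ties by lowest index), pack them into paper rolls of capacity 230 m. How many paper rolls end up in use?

3

  50 → roll 1 (new)  [load 50/230]
  30 → roll 1  [load 80/230]
  80 → roll 1  [load 160/230]
  40 → roll 1  [load 200/230]
  220 → roll 2 (new)  [load 220/230]
  80 → roll 3 (new)  [load 80/230]
3 paper rolls opened.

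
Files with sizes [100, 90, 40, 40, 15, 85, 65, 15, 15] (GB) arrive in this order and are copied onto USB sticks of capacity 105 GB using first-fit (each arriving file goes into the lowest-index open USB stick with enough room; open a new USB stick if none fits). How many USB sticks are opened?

  100 → USB stick 1 (new)  [load 100/105]
  90 → USB stick 2 (new)  [load 90/105]
  40 → USB stick 3 (new)  [load 40/105]
  40 → USB stick 3  [load 80/105]
  15 → USB stick 2  [load 105/105]
  85 → USB stick 4 (new)  [load 85/105]
  65 → USB stick 5 (new)  [load 65/105]
  15 → USB stick 3  [load 95/105]
  15 → USB stick 4  [load 100/105]
5 USB sticks opened.

5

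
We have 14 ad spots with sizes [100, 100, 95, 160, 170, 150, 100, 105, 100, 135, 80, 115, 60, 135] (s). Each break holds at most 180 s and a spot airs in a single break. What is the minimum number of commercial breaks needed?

Total = 170 + 160 + 150 + 135 + 135 + 115 + 105 + 100 + 100 + 100 + 100 + 95 + 80 + 60 = 1605 s.
Lower bound: ⌈1605/180⌉ = 9 commercial breaks.
Also, 12 ad spots each exceed 90 s, and no two of those can share a break, so at least 12 commercial breaks are needed.
A packing using 12 commercial breaks:
  break 1: 170 = 170
  break 2: 160 = 160
  break 3: 150 = 150
  break 4: 135 = 135
  break 5: 135 = 135
  break 6: 115 + 60 = 175
  break 7: 105 = 105
  break 8: 100 + 80 = 180
  break 9: 100 = 100
  break 10: 100 = 100
  break 11: 100 = 100
  break 12: 95 = 95
This matches the lower bound, so 12 is optimal.

12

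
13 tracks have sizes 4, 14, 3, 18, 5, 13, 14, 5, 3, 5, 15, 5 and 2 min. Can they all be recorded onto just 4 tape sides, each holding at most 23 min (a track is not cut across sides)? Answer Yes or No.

No

Total = 106 min; ⌈106/23⌉ = 5.
At least 5 tape sides are required, but only 4 are allowed.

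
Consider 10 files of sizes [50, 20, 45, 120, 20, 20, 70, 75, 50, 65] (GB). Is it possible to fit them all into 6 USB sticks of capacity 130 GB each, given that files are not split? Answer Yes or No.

Yes

A valid assignment using 5 USB sticks:
  USB stick 1: 120 = 120
  USB stick 2: 75 + 50 = 125
  USB stick 3: 70 + 50 = 120
  USB stick 4: 65 + 45 + 20 = 130
  USB stick 5: 20 + 20 = 40
That uses only 5 ≤ 6, so 6 USB sticks are enough.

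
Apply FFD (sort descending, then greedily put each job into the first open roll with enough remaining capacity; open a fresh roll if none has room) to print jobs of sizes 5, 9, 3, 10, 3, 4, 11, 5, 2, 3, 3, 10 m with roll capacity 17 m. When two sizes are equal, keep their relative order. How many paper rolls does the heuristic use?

5

Sorted descending: 11, 10, 10, 9, 5, 5, 4, 3, 3, 3, 3, 2.
  11 → roll 1 (new)  [load 11/17]
  10 → roll 2 (new)  [load 10/17]
  10 → roll 3 (new)  [load 10/17]
  9 → roll 4 (new)  [load 9/17]
  5 → roll 1  [load 16/17]
  5 → roll 2  [load 15/17]
  4 → roll 3  [load 14/17]
  3 → roll 3  [load 17/17]
  3 → roll 4  [load 12/17]
  3 → roll 4  [load 15/17]
  3 → roll 5 (new)  [load 3/17]
  2 → roll 2  [load 17/17]
5 paper rolls opened.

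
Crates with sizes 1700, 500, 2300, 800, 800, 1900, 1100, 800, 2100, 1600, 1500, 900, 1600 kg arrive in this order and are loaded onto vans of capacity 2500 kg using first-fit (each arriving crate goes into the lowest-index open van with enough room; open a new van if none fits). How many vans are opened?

9

  1700 → van 1 (new)  [load 1700/2500]
  500 → van 1  [load 2200/2500]
  2300 → van 2 (new)  [load 2300/2500]
  800 → van 3 (new)  [load 800/2500]
  800 → van 3  [load 1600/2500]
  1900 → van 4 (new)  [load 1900/2500]
  1100 → van 5 (new)  [load 1100/2500]
  800 → van 3  [load 2400/2500]
  2100 → van 6 (new)  [load 2100/2500]
  1600 → van 7 (new)  [load 1600/2500]
  1500 → van 8 (new)  [load 1500/2500]
  900 → van 5  [load 2000/2500]
  1600 → van 9 (new)  [load 1600/2500]
9 vans opened.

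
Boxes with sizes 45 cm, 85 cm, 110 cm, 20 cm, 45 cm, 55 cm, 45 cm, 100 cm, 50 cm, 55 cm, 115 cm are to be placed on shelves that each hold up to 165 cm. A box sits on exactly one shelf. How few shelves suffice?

Total = 115 + 110 + 100 + 85 + 55 + 55 + 50 + 45 + 45 + 45 + 20 = 725 cm.
Lower bound: ⌈725/165⌉ = 5 shelves.
A packing using 5 shelves:
  shelf 1: 115 + 50 = 165
  shelf 2: 110 + 55 = 165
  shelf 3: 100 + 55 = 155
  shelf 4: 85 + 45 + 20 = 150
  shelf 5: 45 + 45 = 90
This matches the lower bound, so 5 is optimal.

5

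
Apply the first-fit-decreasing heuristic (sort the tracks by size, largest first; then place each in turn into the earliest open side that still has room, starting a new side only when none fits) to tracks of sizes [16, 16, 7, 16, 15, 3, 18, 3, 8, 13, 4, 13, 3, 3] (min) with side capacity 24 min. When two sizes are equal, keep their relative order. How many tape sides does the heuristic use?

Sorted descending: 18, 16, 16, 16, 15, 13, 13, 8, 7, 4, 3, 3, 3, 3.
  18 → side 1 (new)  [load 18/24]
  16 → side 2 (new)  [load 16/24]
  16 → side 3 (new)  [load 16/24]
  16 → side 4 (new)  [load 16/24]
  15 → side 5 (new)  [load 15/24]
  13 → side 6 (new)  [load 13/24]
  13 → side 7 (new)  [load 13/24]
  8 → side 2  [load 24/24]
  7 → side 3  [load 23/24]
  4 → side 1  [load 22/24]
  3 → side 4  [load 19/24]
  3 → side 4  [load 22/24]
  3 → side 5  [load 18/24]
  3 → side 5  [load 21/24]
7 tape sides opened.

7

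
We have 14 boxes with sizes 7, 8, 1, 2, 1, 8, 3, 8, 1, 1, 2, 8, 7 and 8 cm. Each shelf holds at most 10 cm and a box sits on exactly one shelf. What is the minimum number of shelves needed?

7

Total = 8 + 8 + 8 + 8 + 8 + 7 + 7 + 3 + 2 + 2 + 1 + 1 + 1 + 1 = 65 cm.
Lower bound: ⌈65/10⌉ = 7 shelves.
A packing using 7 shelves:
  shelf 1: 8 + 2 = 10
  shelf 2: 8 + 2 = 10
  shelf 3: 8 + 1 + 1 = 10
  shelf 4: 8 + 1 + 1 = 10
  shelf 5: 8 = 8
  shelf 6: 7 + 3 = 10
  shelf 7: 7 = 7
This matches the lower bound, so 7 is optimal.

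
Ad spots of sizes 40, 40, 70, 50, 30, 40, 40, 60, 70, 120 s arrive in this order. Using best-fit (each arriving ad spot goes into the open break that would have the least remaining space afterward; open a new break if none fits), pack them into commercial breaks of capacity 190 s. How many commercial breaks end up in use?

  40 → break 1 (new)  [load 40/190]
  40 → break 1  [load 80/190]
  70 → break 1  [load 150/190]
  50 → break 2 (new)  [load 50/190]
  30 → break 1  [load 180/190]
  40 → break 2  [load 90/190]
  40 → break 2  [load 130/190]
  60 → break 2  [load 190/190]
  70 → break 3 (new)  [load 70/190]
  120 → break 3  [load 190/190]
3 commercial breaks opened.

3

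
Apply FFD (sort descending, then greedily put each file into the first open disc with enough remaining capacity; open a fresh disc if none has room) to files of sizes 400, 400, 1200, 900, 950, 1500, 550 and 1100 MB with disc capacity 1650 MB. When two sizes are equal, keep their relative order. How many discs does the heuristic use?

Sorted descending: 1500, 1200, 1100, 950, 900, 550, 400, 400.
  1500 → disc 1 (new)  [load 1500/1650]
  1200 → disc 2 (new)  [load 1200/1650]
  1100 → disc 3 (new)  [load 1100/1650]
  950 → disc 4 (new)  [load 950/1650]
  900 → disc 5 (new)  [load 900/1650]
  550 → disc 3  [load 1650/1650]
  400 → disc 2  [load 1600/1650]
  400 → disc 4  [load 1350/1650]
5 discs opened.

5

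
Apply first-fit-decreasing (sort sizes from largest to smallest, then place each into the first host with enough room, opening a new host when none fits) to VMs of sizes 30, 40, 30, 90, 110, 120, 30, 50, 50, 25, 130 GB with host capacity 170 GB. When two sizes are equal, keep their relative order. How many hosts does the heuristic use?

5

Sorted descending: 130, 120, 110, 90, 50, 50, 40, 30, 30, 30, 25.
  130 → host 1 (new)  [load 130/170]
  120 → host 2 (new)  [load 120/170]
  110 → host 3 (new)  [load 110/170]
  90 → host 4 (new)  [load 90/170]
  50 → host 2  [load 170/170]
  50 → host 3  [load 160/170]
  40 → host 1  [load 170/170]
  30 → host 4  [load 120/170]
  30 → host 4  [load 150/170]
  30 → host 5 (new)  [load 30/170]
  25 → host 5  [load 55/170]
5 hosts opened.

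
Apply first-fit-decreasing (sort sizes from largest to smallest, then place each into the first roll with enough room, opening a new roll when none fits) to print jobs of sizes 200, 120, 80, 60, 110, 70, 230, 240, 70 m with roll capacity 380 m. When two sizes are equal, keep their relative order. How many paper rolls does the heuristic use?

4

Sorted descending: 240, 230, 200, 120, 110, 80, 70, 70, 60.
  240 → roll 1 (new)  [load 240/380]
  230 → roll 2 (new)  [load 230/380]
  200 → roll 3 (new)  [load 200/380]
  120 → roll 1  [load 360/380]
  110 → roll 2  [load 340/380]
  80 → roll 3  [load 280/380]
  70 → roll 3  [load 350/380]
  70 → roll 4 (new)  [load 70/380]
  60 → roll 4  [load 130/380]
4 paper rolls opened.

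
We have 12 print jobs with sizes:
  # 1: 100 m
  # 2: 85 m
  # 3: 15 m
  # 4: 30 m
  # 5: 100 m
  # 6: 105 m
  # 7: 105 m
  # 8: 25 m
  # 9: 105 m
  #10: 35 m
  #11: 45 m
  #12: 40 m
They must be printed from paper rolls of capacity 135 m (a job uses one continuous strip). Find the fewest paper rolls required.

7

Total = 105 + 105 + 105 + 100 + 100 + 85 + 45 + 40 + 35 + 30 + 25 + 15 = 790 m.
Lower bound: ⌈790/135⌉ = 6 paper rolls.
A packing using 7 paper rolls:
  roll 1: 105 + 30 = 135
  roll 2: 105 + 25 = 130
  roll 3: 105 + 15 = 120
  roll 4: 100 + 35 = 135
  roll 5: 100 = 100
  roll 6: 85 + 45 = 130
  roll 7: 40 = 40
No arrangement into 6 paper rolls stays within capacity, so 7 is optimal.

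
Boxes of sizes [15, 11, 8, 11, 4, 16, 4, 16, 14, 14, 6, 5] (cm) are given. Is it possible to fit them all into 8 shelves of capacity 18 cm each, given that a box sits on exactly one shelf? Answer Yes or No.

Yes

A valid assignment using 8 shelves:
  shelf 1: 16 = 16
  shelf 2: 16 = 16
  shelf 3: 15 = 15
  shelf 4: 14 + 4 = 18
  shelf 5: 14 + 4 = 18
  shelf 6: 11 + 6 = 17
  shelf 7: 11 + 5 = 16
  shelf 8: 8 = 8
Every load is within 18 cm, so 8 shelves suffice.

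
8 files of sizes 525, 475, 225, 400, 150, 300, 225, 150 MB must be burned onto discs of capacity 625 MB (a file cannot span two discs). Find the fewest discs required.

5

Total = 525 + 475 + 400 + 300 + 225 + 225 + 150 + 150 = 2450 MB.
Lower bound: ⌈2450/625⌉ = 4 discs.
A packing using 5 discs:
  disc 1: 525 = 525
  disc 2: 475 + 150 = 625
  disc 3: 400 + 225 = 625
  disc 4: 300 + 225 = 525
  disc 5: 150 = 150
No arrangement into 4 discs stays within capacity, so 5 is optimal.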